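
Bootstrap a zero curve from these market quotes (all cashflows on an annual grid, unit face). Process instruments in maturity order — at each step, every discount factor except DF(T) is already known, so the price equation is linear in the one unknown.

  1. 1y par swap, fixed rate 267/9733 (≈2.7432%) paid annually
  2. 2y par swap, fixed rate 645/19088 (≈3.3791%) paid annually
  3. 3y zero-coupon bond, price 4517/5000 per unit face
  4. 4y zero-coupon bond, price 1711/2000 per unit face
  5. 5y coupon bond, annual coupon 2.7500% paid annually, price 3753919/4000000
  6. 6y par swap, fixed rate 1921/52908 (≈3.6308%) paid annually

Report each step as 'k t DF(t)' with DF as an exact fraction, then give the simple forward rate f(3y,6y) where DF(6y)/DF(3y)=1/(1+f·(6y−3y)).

step 1 [1y] swap r/1=267/9733: DF=(1 − 267/9733·(0))/(1+267/9733) = 9733/10000 ≈ 0.973300
step 2 [2y] swap r/1=645/19088: DF=(1 − 645/19088·(0.973300))/(1+645/19088) = 1871/2000 ≈ 0.935500
step 3 [3y] zero: DF = P = 4517/5000 ≈ 0.903400
step 4 [4y] zero: DF = P = 1711/2000 ≈ 0.855500
step 5 [5y] bond c/1=11/400: DF=(3753919/4000000 − 11/400·(0.973300+0.935500+0.903400+0.855500))/(1+11/400) = 1019/1250 ≈ 0.815200
step 6 [6y] swap r/1=1921/52908: DF=(1 − 1921/52908·(0.973300+0.935500+0.903400+0.855500+0.815200))/(1+1921/52908) = 8079/10000 ≈ 0.807900

1 1 9733/10000
2 2 1871/2000
3 3 4517/5000
4 4 1711/2000
5 5 1019/1250
6 6 8079/10000
f(3y,6y) = ((4517/5000)/(8079/10000) − 1)/(3) = 955/24237 ≈ 3.9403%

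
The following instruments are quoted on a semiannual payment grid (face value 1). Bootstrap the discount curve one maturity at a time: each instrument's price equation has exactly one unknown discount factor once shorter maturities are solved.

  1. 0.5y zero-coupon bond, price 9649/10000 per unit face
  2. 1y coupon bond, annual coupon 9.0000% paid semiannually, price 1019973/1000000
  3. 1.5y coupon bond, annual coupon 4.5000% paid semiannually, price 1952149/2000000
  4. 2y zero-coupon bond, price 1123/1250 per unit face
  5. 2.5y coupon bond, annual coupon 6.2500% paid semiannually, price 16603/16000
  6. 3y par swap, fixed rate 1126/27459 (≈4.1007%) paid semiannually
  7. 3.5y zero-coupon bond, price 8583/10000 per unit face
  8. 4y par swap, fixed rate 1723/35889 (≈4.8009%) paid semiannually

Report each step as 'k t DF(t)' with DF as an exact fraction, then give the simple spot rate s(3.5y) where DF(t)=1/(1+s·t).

step 1 [0.5y] zero: DF = P = 9649/10000 ≈ 0.964900
step 2 [1y] bond c/2=9/200: DF=(1019973/1000000 − 9/200·(0.964900))/(1+9/200) = 1869/2000 ≈ 0.934500
step 3 [1.5y] bond c/2=9/400: DF=(1952149/2000000 − 9/400·(0.964900+0.934500))/(1+9/400) = 1141/1250 ≈ 0.912800
step 4 [2y] zero: DF = P = 1123/1250 ≈ 0.898400
step 5 [2.5y] bond c/2=1/32: DF=(16603/16000 − 1/32·(0.964900+0.934500+0.912800+0.898400))/(1+1/32) = 4469/5000 ≈ 0.893800
step 6 [3y] swap r/2=563/27459: DF=(1 − 563/27459·(0.964900+0.934500+0.912800+0.898400+0.893800))/(1+563/27459) = 4437/5000 ≈ 0.887400
step 7 [3.5y] zero: DF = P = 8583/10000 ≈ 0.858300
step 8 [4y] swap r/2=1723/71778: DF=(1 − 1723/71778·(0.964900+0.934500+0.912800+0.898400+0.893800+0.887400+0.858300))/(1+1723/71778) = 8277/10000 ≈ 0.827700

1 1/2 9649/10000
2 1 1869/2000
3 3/2 1141/1250
4 2 1123/1250
5 5/2 4469/5000
6 3 4437/5000
7 7/2 8583/10000
8 4 8277/10000
s(3.5y) = (1/(8583/10000) − 1)/(7/2) = 2834/60081 ≈ 4.7170%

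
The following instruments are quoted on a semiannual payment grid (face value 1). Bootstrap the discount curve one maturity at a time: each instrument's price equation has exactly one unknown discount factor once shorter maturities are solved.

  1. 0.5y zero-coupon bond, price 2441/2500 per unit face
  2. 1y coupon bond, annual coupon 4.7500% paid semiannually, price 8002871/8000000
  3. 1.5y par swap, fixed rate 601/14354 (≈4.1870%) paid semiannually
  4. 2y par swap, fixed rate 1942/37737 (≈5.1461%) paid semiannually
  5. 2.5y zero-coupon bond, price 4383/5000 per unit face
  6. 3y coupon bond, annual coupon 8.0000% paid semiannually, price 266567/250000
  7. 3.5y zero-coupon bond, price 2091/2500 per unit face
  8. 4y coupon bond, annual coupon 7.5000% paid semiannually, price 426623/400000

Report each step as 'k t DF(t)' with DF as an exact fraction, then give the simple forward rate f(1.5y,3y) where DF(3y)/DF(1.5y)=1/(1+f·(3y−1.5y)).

step 1 [0.5y] zero: DF = P = 2441/2500 ≈ 0.976400
step 2 [1y] bond c/2=19/800: DF=(8002871/8000000 − 19/800·(0.976400))/(1+19/800) = 1909/2000 ≈ 0.954500
step 3 [1.5y] swap r/2=601/28708: DF=(1 − 601/28708·(0.976400+0.954500))/(1+601/28708) = 9399/10000 ≈ 0.939900
step 4 [2y] swap r/2=971/37737: DF=(1 − 971/37737·(0.976400+0.954500+0.939900))/(1+971/37737) = 9029/10000 ≈ 0.902900
step 5 [2.5y] zero: DF = P = 4383/5000 ≈ 0.876600
step 6 [3y] bond c/2=1/25: DF=(266567/250000 − 1/25·(0.976400+0.954500+0.939900+0.902900+0.876600))/(1+1/25) = 529/625 ≈ 0.846400
step 7 [3.5y] zero: DF = P = 2091/2500 ≈ 0.836400
step 8 [4y] bond c/2=3/80: DF=(426623/400000 − 3/80·(0.976400+0.954500+0.939900+0.902900+0.876600+0.846400+0.836400))/(1+3/80) = 7991/10000 ≈ 0.799100

1 1/2 2441/2500
2 1 1909/2000
3 3/2 9399/10000
4 2 9029/10000
5 5/2 4383/5000
6 3 529/625
7 7/2 2091/2500
8 4 7991/10000
f(1.5y,3y) = ((9399/10000)/(529/625) − 1)/(3/2) = 935/12696 ≈ 7.3645%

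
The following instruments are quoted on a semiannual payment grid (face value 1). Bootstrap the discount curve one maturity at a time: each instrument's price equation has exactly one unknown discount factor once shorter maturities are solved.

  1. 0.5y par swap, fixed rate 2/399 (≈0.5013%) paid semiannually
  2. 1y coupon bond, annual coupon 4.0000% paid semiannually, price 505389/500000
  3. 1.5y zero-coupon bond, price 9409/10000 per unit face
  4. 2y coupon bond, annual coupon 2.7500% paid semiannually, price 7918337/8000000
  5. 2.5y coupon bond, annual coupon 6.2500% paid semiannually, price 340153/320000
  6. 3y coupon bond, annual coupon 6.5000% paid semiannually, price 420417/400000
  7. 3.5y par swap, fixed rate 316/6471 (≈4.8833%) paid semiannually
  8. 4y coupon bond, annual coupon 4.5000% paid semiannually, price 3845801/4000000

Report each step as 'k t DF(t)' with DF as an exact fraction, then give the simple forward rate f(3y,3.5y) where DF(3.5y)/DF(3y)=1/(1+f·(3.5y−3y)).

1 1/2 399/400
2 1 4857/5000
3 3/2 9409/10000
4 2 9369/10000
5 5/2 4571/5000
6 3 8681/10000
7 7/2 421/500
8 4 7979/10000
f(3y,3.5y) = ((8681/10000)/(421/500) − 1)/(1/2) = 261/4210 ≈ 6.1995%

step 1 [0.5y] swap r/2=1/399: DF=(1 − 1/399·(0))/(1+1/399) = 399/400 ≈ 0.997500
step 2 [1y] bond c/2=1/50: DF=(505389/500000 − 1/50·(0.997500))/(1+1/50) = 4857/5000 ≈ 0.971400
step 3 [1.5y] zero: DF = P = 9409/10000 ≈ 0.940900
step 4 [2y] bond c/2=11/800: DF=(7918337/8000000 − 11/800·(0.997500+0.971400+0.940900))/(1+11/800) = 9369/10000 ≈ 0.936900
step 5 [2.5y] bond c/2=1/32: DF=(340153/320000 − 1/32·(0.997500+0.971400+0.940900+0.936900))/(1+1/32) = 4571/5000 ≈ 0.914200
step 6 [3y] bond c/2=13/400: DF=(420417/400000 − 13/400·(0.997500+0.971400+0.940900+0.936900+0.914200))/(1+13/400) = 8681/10000 ≈ 0.868100
step 7 [3.5y] swap r/2=158/6471: DF=(1 − 158/6471·(0.997500+0.971400+0.940900+0.936900+0.914200+0.868100))/(1+158/6471) = 421/500 ≈ 0.842000
step 8 [4y] bond c/2=9/400: DF=(3845801/4000000 − 9/400·(0.997500+0.971400+0.940900+0.936900+0.914200+0.868100+0.842000))/(1+9/400) = 7979/10000 ≈ 0.797900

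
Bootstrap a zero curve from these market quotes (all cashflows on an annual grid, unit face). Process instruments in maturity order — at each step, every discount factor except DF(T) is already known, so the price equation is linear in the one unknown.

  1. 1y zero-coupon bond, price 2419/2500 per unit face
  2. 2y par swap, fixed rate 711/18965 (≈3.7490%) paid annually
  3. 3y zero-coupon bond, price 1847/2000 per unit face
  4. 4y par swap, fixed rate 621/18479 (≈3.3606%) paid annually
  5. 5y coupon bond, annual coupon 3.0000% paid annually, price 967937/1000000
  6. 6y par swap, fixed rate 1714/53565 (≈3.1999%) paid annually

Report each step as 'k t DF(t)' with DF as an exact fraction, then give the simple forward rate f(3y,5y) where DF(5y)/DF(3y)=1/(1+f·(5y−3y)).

1 1 2419/2500
2 2 9289/10000
3 3 1847/2000
4 4 4379/5000
5 5 8321/10000
6 6 4143/5000
f(3y,5y) = ((1847/2000)/(8321/10000) − 1)/(2) = 457/8321 ≈ 5.4921%

step 1 [1y] zero: DF = P = 2419/2500 ≈ 0.967600
step 2 [2y] swap r/1=711/18965: DF=(1 − 711/18965·(0.967600))/(1+711/18965) = 9289/10000 ≈ 0.928900
step 3 [3y] zero: DF = P = 1847/2000 ≈ 0.923500
step 4 [4y] swap r/1=621/18479: DF=(1 − 621/18479·(0.967600+0.928900+0.923500))/(1+621/18479) = 4379/5000 ≈ 0.875800
step 5 [5y] bond c/1=3/100: DF=(967937/1000000 − 3/100·(0.967600+0.928900+0.923500+0.875800))/(1+3/100) = 8321/10000 ≈ 0.832100
step 6 [6y] swap r/1=1714/53565: DF=(1 − 1714/53565·(0.967600+0.928900+0.923500+0.875800+0.832100))/(1+1714/53565) = 4143/5000 ≈ 0.828600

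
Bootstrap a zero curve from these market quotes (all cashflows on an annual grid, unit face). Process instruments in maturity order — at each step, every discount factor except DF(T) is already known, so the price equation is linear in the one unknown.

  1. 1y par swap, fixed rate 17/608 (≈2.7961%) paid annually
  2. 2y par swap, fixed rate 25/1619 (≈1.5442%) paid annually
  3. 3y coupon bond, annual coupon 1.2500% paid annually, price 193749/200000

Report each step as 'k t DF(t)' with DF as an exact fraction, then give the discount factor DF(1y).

1 1 608/625
2 2 97/100
3 3 583/625
DF(1y) = 608/625 ≈ 0.972800

step 1 [1y] swap r/1=17/608: DF=(1 − 17/608·(0))/(1+17/608) = 608/625 ≈ 0.972800
step 2 [2y] swap r/1=25/1619: DF=(1 − 25/1619·(0.972800))/(1+25/1619) = 97/100 ≈ 0.970000
step 3 [3y] bond c/1=1/80: DF=(193749/200000 − 1/80·(0.972800+0.970000))/(1+1/80) = 583/625 ≈ 0.932800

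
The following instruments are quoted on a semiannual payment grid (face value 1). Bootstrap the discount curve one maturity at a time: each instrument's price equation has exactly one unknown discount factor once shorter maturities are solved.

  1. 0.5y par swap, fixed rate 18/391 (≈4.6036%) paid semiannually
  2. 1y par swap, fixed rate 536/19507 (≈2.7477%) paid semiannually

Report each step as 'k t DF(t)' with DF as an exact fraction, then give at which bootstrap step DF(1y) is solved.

1 1/2 391/400
2 1 2433/2500
DF(1y) is solved at step 2

step 1 [0.5y] swap r/2=9/391: DF=(1 − 9/391·(0))/(1+9/391) = 391/400 ≈ 0.977500
step 2 [1y] swap r/2=268/19507: DF=(1 − 268/19507·(0.977500))/(1+268/19507) = 2433/2500 ≈ 0.973200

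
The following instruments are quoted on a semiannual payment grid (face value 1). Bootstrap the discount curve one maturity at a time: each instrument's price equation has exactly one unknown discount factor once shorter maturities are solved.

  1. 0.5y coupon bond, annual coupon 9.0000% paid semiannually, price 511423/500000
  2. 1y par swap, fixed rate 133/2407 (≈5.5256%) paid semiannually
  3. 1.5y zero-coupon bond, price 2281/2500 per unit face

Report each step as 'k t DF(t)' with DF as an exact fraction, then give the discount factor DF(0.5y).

1 1/2 2447/2500
2 1 2367/2500
3 3/2 2281/2500
DF(0.5y) = 2447/2500 ≈ 0.978800

step 1 [0.5y] bond c/2=9/200: DF=(511423/500000 − 9/200·(0))/(1+9/200) = 2447/2500 ≈ 0.978800
step 2 [1y] swap r/2=133/4814: DF=(1 − 133/4814·(0.978800))/(1+133/4814) = 2367/2500 ≈ 0.946800
step 3 [1.5y] zero: DF = P = 2281/2500 ≈ 0.912400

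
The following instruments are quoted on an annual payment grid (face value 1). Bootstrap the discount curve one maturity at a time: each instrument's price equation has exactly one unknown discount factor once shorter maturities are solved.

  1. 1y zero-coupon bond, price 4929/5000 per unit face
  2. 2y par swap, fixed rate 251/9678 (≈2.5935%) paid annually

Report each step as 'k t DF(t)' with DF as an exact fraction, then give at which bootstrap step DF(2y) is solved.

1 1 4929/5000
2 2 4749/5000
DF(2y) is solved at step 2

step 1 [1y] zero: DF = P = 4929/5000 ≈ 0.985800
step 2 [2y] swap r/1=251/9678: DF=(1 − 251/9678·(0.985800))/(1+251/9678) = 4749/5000 ≈ 0.949800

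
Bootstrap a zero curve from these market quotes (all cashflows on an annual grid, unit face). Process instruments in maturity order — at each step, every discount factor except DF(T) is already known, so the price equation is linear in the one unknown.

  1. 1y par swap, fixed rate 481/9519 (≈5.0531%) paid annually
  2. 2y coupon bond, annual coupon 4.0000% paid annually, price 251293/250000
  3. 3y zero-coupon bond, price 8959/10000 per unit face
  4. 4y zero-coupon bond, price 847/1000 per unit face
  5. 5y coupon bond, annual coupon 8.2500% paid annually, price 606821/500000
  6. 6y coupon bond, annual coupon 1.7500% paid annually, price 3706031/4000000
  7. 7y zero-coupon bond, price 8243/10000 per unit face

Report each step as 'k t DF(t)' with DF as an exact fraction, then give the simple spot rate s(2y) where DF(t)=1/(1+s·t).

1 1 9519/10000
2 2 9299/10000
3 3 8959/10000
4 4 847/1000
5 5 8449/10000
6 6 8337/10000
7 7 8243/10000
s(2y) = (1/(9299/10000) − 1)/(2) = 701/18598 ≈ 3.7692%

step 1 [1y] swap r/1=481/9519: DF=(1 − 481/9519·(0))/(1+481/9519) = 9519/10000 ≈ 0.951900
step 2 [2y] bond c/1=1/25: DF=(251293/250000 − 1/25·(0.951900))/(1+1/25) = 9299/10000 ≈ 0.929900
step 3 [3y] zero: DF = P = 8959/10000 ≈ 0.895900
step 4 [4y] zero: DF = P = 847/1000 ≈ 0.847000
step 5 [5y] bond c/1=33/400: DF=(606821/500000 − 33/400·(0.951900+0.929900+0.895900+0.847000))/(1+33/400) = 8449/10000 ≈ 0.844900
step 6 [6y] bond c/1=7/400: DF=(3706031/4000000 − 7/400·(0.951900+0.929900+0.895900+0.847000+0.844900))/(1+7/400) = 8337/10000 ≈ 0.833700
step 7 [7y] zero: DF = P = 8243/10000 ≈ 0.824300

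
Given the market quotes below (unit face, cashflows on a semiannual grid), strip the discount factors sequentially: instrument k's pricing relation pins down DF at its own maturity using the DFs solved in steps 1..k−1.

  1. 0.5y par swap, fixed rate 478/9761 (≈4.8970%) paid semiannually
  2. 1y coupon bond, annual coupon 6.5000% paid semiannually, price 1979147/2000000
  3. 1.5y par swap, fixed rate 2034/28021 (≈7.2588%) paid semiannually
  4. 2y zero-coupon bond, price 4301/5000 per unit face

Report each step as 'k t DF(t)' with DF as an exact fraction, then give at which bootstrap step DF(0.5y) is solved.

1 1/2 9761/10000
2 1 9277/10000
3 3/2 8983/10000
4 2 4301/5000
DF(0.5y) is solved at step 1

step 1 [0.5y] swap r/2=239/9761: DF=(1 − 239/9761·(0))/(1+239/9761) = 9761/10000 ≈ 0.976100
step 2 [1y] bond c/2=13/400: DF=(1979147/2000000 − 13/400·(0.976100))/(1+13/400) = 9277/10000 ≈ 0.927700
step 3 [1.5y] swap r/2=1017/28021: DF=(1 − 1017/28021·(0.976100+0.927700))/(1+1017/28021) = 8983/10000 ≈ 0.898300
step 4 [2y] zero: DF = P = 4301/5000 ≈ 0.860200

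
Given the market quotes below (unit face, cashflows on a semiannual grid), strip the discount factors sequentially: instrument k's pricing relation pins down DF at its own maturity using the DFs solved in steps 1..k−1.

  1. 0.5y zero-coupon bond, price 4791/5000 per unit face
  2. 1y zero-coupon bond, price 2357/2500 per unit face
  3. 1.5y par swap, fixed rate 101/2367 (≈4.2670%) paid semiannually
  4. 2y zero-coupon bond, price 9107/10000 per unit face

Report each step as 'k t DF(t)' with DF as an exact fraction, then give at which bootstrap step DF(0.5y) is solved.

step 1 [0.5y] zero: DF = P = 4791/5000 ≈ 0.958200
step 2 [1y] zero: DF = P = 2357/2500 ≈ 0.942800
step 3 [1.5y] swap r/2=101/4734: DF=(1 − 101/4734·(0.958200+0.942800))/(1+101/4734) = 4697/5000 ≈ 0.939400
step 4 [2y] zero: DF = P = 9107/10000 ≈ 0.910700

1 1/2 4791/5000
2 1 2357/2500
3 3/2 4697/5000
4 2 9107/10000
DF(0.5y) is solved at step 1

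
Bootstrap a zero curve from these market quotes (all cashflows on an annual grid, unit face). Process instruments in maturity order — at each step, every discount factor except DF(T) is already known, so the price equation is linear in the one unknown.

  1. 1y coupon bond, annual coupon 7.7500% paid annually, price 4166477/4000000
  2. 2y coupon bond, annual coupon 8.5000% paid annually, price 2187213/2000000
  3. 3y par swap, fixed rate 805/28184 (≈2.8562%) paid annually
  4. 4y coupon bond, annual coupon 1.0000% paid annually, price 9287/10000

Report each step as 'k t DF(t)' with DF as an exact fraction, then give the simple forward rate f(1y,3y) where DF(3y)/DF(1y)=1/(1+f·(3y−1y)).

step 1 [1y] bond c/1=31/400: DF=(4166477/4000000 − 31/400·(0))/(1+31/400) = 9667/10000 ≈ 0.966700
step 2 [2y] bond c/1=17/200: DF=(2187213/2000000 − 17/200·(0.966700))/(1+17/200) = 4661/5000 ≈ 0.932200
step 3 [3y] swap r/1=805/28184: DF=(1 − 805/28184·(0.966700+0.932200))/(1+805/28184) = 1839/2000 ≈ 0.919500
step 4 [4y] bond c/1=1/100: DF=(9287/10000 − 1/100·(0.966700+0.932200+0.919500))/(1+1/100) = 2229/2500 ≈ 0.891600

1 1 9667/10000
2 2 4661/5000
3 3 1839/2000
4 4 2229/2500
f(1y,3y) = ((9667/10000)/(1839/2000) − 1)/(2) = 236/9195 ≈ 2.5666%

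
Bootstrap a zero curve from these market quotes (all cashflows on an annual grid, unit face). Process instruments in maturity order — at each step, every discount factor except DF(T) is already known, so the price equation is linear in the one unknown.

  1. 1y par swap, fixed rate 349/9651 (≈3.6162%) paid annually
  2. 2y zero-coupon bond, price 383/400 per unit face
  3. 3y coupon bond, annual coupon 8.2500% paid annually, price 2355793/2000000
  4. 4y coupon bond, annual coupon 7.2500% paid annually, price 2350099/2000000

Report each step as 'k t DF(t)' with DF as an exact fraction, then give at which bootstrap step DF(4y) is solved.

step 1 [1y] swap r/1=349/9651: DF=(1 − 349/9651·(0))/(1+349/9651) = 9651/10000 ≈ 0.965100
step 2 [2y] zero: DF = P = 383/400 ≈ 0.957500
step 3 [3y] bond c/1=33/400: DF=(2355793/2000000 − 33/400·(0.965100+0.957500))/(1+33/400) = 1177/1250 ≈ 0.941600
step 4 [4y] bond c/1=29/400: DF=(2350099/2000000 − 29/400·(0.965100+0.957500+0.941600))/(1+29/400) = 451/500 ≈ 0.902000

1 1 9651/10000
2 2 383/400
3 3 1177/1250
4 4 451/500
DF(4y) is solved at step 4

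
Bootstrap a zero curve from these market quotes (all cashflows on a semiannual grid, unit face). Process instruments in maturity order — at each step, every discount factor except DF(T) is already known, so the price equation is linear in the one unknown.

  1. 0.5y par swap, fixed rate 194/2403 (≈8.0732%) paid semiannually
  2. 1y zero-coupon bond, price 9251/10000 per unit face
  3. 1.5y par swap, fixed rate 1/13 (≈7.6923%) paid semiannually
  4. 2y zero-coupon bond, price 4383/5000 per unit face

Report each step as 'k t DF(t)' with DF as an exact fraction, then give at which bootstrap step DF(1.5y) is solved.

1 1/2 2403/2500
2 1 9251/10000
3 3/2 8931/10000
4 2 4383/5000
DF(1.5y) is solved at step 3

step 1 [0.5y] swap r/2=97/2403: DF=(1 − 97/2403·(0))/(1+97/2403) = 2403/2500 ≈ 0.961200
step 2 [1y] zero: DF = P = 9251/10000 ≈ 0.925100
step 3 [1.5y] swap r/2=1/26: DF=(1 − 1/26·(0.961200+0.925100))/(1+1/26) = 8931/10000 ≈ 0.893100
step 4 [2y] zero: DF = P = 4383/5000 ≈ 0.876600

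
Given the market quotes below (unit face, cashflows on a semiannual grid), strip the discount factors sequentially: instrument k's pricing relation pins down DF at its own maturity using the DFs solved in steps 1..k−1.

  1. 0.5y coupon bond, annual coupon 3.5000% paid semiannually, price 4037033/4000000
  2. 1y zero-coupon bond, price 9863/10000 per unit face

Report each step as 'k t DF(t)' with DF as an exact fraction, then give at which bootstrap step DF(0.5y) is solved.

step 1 [0.5y] bond c/2=7/400: DF=(4037033/4000000 − 7/400·(0))/(1+7/400) = 9919/10000 ≈ 0.991900
step 2 [1y] zero: DF = P = 9863/10000 ≈ 0.986300

1 1/2 9919/10000
2 1 9863/10000
DF(0.5y) is solved at step 1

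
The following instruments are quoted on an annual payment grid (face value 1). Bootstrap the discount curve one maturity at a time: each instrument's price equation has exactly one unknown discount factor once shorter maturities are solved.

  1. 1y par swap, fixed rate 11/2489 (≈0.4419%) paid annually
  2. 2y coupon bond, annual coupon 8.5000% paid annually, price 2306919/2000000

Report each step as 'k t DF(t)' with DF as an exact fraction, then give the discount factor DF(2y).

step 1 [1y] swap r/1=11/2489: DF=(1 − 11/2489·(0))/(1+11/2489) = 2489/2500 ≈ 0.995600
step 2 [2y] bond c/1=17/200: DF=(2306919/2000000 − 17/200·(0.995600))/(1+17/200) = 9851/10000 ≈ 0.985100

1 1 2489/2500
2 2 9851/10000
DF(2y) = 9851/10000 ≈ 0.985100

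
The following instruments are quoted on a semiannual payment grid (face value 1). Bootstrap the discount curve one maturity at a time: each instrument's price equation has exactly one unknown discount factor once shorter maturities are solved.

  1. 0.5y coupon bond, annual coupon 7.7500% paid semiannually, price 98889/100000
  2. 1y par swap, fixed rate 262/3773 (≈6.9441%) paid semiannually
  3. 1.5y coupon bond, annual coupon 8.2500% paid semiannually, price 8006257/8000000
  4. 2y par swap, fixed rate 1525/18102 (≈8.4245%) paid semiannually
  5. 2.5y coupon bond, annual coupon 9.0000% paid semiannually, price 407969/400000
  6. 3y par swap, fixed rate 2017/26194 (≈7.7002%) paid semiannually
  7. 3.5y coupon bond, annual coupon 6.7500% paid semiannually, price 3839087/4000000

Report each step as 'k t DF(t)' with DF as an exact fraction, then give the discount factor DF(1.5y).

step 1 [0.5y] bond c/2=31/800: DF=(98889/100000 − 31/800·(0))/(1+31/800) = 119/125 ≈ 0.952000
step 2 [1y] swap r/2=131/3773: DF=(1 − 131/3773·(0.952000))/(1+131/3773) = 1869/2000 ≈ 0.934500
step 3 [1.5y] bond c/2=33/800: DF=(8006257/8000000 − 33/800·(0.952000+0.934500))/(1+33/800) = 554/625 ≈ 0.886400
step 4 [2y] swap r/2=1525/36204: DF=(1 − 1525/36204·(0.952000+0.934500+0.886400))/(1+1525/36204) = 339/400 ≈ 0.847500
step 5 [2.5y] bond c/2=9/200: DF=(407969/400000 − 9/200·(0.952000+0.934500+0.886400+0.847500))/(1+9/200) = 8201/10000 ≈ 0.820100
step 6 [3y] swap r/2=2017/52388: DF=(1 − 2017/52388·(0.952000+0.934500+0.886400+0.847500+0.820100))/(1+2017/52388) = 7983/10000 ≈ 0.798300
step 7 [3.5y] bond c/2=27/800: DF=(3839087/4000000 − 27/800·(0.952000+0.934500+0.886400+0.847500+0.820100+0.798300))/(1+27/800) = 3787/5000 ≈ 0.757400

1 1/2 119/125
2 1 1869/2000
3 3/2 554/625
4 2 339/400
5 5/2 8201/10000
6 3 7983/10000
7 7/2 3787/5000
DF(1.5y) = 554/625 ≈ 0.886400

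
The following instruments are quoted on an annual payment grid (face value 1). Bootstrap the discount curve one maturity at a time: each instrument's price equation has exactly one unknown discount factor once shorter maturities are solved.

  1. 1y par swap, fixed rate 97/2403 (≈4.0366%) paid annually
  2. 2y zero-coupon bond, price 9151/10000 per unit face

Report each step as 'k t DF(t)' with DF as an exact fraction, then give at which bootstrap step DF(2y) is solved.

step 1 [1y] swap r/1=97/2403: DF=(1 − 97/2403·(0))/(1+97/2403) = 2403/2500 ≈ 0.961200
step 2 [2y] zero: DF = P = 9151/10000 ≈ 0.915100

1 1 2403/2500
2 2 9151/10000
DF(2y) is solved at step 2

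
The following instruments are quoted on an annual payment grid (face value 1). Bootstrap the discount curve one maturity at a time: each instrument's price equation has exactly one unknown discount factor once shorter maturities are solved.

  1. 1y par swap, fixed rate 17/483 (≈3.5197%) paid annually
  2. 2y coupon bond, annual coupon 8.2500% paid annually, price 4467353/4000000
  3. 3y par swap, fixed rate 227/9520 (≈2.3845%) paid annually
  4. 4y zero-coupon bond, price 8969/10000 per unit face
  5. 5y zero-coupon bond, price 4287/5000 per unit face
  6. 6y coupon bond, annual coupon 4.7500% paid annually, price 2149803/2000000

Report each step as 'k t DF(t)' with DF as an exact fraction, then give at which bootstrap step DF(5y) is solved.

step 1 [1y] swap r/1=17/483: DF=(1 − 17/483·(0))/(1+17/483) = 483/500 ≈ 0.966000
step 2 [2y] bond c/1=33/400: DF=(4467353/4000000 − 33/400·(0.966000))/(1+33/400) = 9581/10000 ≈ 0.958100
step 3 [3y] swap r/1=227/9520: DF=(1 − 227/9520·(0.966000+0.958100))/(1+227/9520) = 9319/10000 ≈ 0.931900
step 4 [4y] zero: DF = P = 8969/10000 ≈ 0.896900
step 5 [5y] zero: DF = P = 4287/5000 ≈ 0.857400
step 6 [6y] bond c/1=19/400: DF=(2149803/2000000 − 19/400·(0.966000+0.958100+0.931900+0.896900+0.857400))/(1+19/400) = 8171/10000 ≈ 0.817100

1 1 483/500
2 2 9581/10000
3 3 9319/10000
4 4 8969/10000
5 5 4287/5000
6 6 8171/10000
DF(5y) is solved at step 5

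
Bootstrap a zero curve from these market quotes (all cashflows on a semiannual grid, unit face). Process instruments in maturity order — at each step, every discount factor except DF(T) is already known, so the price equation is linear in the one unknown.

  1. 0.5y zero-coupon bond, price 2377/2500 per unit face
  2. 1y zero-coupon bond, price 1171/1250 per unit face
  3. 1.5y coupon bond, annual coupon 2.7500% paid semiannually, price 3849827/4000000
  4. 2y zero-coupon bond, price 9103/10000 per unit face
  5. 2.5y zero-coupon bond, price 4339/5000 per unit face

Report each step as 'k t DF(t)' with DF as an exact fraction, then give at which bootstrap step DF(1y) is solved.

1 1/2 2377/2500
2 1 1171/1250
3 3/2 4619/5000
4 2 9103/10000
5 5/2 4339/5000
DF(1y) is solved at step 2

step 1 [0.5y] zero: DF = P = 2377/2500 ≈ 0.950800
step 2 [1y] zero: DF = P = 1171/1250 ≈ 0.936800
step 3 [1.5y] bond c/2=11/800: DF=(3849827/4000000 − 11/800·(0.950800+0.936800))/(1+11/800) = 4619/5000 ≈ 0.923800
step 4 [2y] zero: DF = P = 9103/10000 ≈ 0.910300
step 5 [2.5y] zero: DF = P = 4339/5000 ≈ 0.867800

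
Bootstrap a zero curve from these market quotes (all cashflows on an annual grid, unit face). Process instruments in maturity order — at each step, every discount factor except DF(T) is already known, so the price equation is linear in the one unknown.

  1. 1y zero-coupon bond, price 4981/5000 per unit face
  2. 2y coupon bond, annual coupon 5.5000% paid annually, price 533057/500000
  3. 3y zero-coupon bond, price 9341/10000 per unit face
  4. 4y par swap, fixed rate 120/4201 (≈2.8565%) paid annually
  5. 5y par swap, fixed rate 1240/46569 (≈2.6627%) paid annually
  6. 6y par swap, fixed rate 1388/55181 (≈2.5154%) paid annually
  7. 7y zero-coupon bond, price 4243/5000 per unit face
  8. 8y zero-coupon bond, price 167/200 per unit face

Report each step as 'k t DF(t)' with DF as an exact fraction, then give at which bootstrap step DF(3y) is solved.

1 1 4981/5000
2 2 4793/5000
3 3 9341/10000
4 4 223/250
5 5 219/250
6 6 2153/2500
7 7 4243/5000
8 8 167/200
DF(3y) is solved at step 3

step 1 [1y] zero: DF = P = 4981/5000 ≈ 0.996200
step 2 [2y] bond c/1=11/200: DF=(533057/500000 − 11/200·(0.996200))/(1+11/200) = 4793/5000 ≈ 0.958600
step 3 [3y] zero: DF = P = 9341/10000 ≈ 0.934100
step 4 [4y] swap r/1=120/4201: DF=(1 − 120/4201·(0.996200+0.958600+0.934100))/(1+120/4201) = 223/250 ≈ 0.892000
step 5 [5y] swap r/1=1240/46569: DF=(1 − 1240/46569·(0.996200+0.958600+0.934100+0.892000))/(1+1240/46569) = 219/250 ≈ 0.876000
step 6 [6y] swap r/1=1388/55181: DF=(1 − 1388/55181·(0.996200+0.958600+0.934100+0.892000+0.876000))/(1+1388/55181) = 2153/2500 ≈ 0.861200
step 7 [7y] zero: DF = P = 4243/5000 ≈ 0.848600
step 8 [8y] zero: DF = P = 167/200 ≈ 0.835000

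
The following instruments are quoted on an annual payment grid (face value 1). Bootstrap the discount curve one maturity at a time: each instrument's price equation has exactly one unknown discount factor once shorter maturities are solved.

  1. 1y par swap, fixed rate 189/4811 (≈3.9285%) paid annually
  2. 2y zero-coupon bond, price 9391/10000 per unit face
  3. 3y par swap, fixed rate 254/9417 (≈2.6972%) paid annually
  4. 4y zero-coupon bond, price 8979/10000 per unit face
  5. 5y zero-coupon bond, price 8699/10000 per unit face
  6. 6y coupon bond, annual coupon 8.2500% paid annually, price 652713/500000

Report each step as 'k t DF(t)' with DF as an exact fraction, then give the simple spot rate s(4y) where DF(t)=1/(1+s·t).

1 1 4811/5000
2 2 9391/10000
3 3 4619/5000
4 4 8979/10000
5 5 8699/10000
6 6 8559/10000
s(4y) = (1/(8979/10000) − 1)/(4) = 1021/35916 ≈ 2.8427%

step 1 [1y] swap r/1=189/4811: DF=(1 − 189/4811·(0))/(1+189/4811) = 4811/5000 ≈ 0.962200
step 2 [2y] zero: DF = P = 9391/10000 ≈ 0.939100
step 3 [3y] swap r/1=254/9417: DF=(1 − 254/9417·(0.962200+0.939100))/(1+254/9417) = 4619/5000 ≈ 0.923800
step 4 [4y] zero: DF = P = 8979/10000 ≈ 0.897900
step 5 [5y] zero: DF = P = 8699/10000 ≈ 0.869900
step 6 [6y] bond c/1=33/400: DF=(652713/500000 − 33/400·(0.962200+0.939100+0.923800+0.897900+0.869900))/(1+33/400) = 8559/10000 ≈ 0.855900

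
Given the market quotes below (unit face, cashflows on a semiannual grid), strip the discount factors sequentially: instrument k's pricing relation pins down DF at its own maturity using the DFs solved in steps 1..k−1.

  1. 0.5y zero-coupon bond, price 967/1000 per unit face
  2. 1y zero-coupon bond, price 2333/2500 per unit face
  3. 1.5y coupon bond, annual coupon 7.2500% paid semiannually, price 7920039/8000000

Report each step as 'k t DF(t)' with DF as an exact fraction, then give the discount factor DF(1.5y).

step 1 [0.5y] zero: DF = P = 967/1000 ≈ 0.967000
step 2 [1y] zero: DF = P = 2333/2500 ≈ 0.933200
step 3 [1.5y] bond c/2=29/800: DF=(7920039/8000000 − 29/800·(0.967000+0.933200))/(1+29/800) = 8889/10000 ≈ 0.888900

1 1/2 967/1000
2 1 2333/2500
3 3/2 8889/10000
DF(1.5y) = 8889/10000 ≈ 0.888900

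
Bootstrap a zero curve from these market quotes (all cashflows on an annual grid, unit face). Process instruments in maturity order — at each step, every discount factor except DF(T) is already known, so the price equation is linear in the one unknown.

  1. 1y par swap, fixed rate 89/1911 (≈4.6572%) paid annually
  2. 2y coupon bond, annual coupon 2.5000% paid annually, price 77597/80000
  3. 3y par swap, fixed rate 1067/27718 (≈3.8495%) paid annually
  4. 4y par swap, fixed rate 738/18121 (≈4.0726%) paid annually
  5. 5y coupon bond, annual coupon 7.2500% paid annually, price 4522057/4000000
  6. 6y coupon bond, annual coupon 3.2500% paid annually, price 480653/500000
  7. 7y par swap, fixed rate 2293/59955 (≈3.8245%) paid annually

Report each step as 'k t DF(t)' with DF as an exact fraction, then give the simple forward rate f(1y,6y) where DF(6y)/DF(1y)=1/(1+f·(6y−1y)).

step 1 [1y] swap r/1=89/1911: DF=(1 − 89/1911·(0))/(1+89/1911) = 1911/2000 ≈ 0.955500
step 2 [2y] bond c/1=1/40: DF=(77597/80000 − 1/40·(0.955500))/(1+1/40) = 923/1000 ≈ 0.923000
step 3 [3y] swap r/1=1067/27718: DF=(1 − 1067/27718·(0.955500+0.923000))/(1+1067/27718) = 8933/10000 ≈ 0.893300
step 4 [4y] swap r/1=738/18121: DF=(1 − 738/18121·(0.955500+0.923000+0.893300))/(1+738/18121) = 2131/2500 ≈ 0.852400
step 5 [5y] bond c/1=29/400: DF=(4522057/4000000 − 29/400·(0.955500+0.923000+0.893300+0.852400))/(1+29/400) = 8091/10000 ≈ 0.809100
step 6 [6y] bond c/1=13/400: DF=(480653/500000 − 13/400·(0.955500+0.923000+0.893300+0.852400+0.809100))/(1+13/400) = 1583/2000 ≈ 0.791500
step 7 [7y] swap r/1=2293/59955: DF=(1 − 2293/59955·(0.955500+0.923000+0.893300+0.852400+0.809100+0.791500))/(1+2293/59955) = 7707/10000 ≈ 0.770700

1 1 1911/2000
2 2 923/1000
3 3 8933/10000
4 4 2131/2500
5 5 8091/10000
6 6 1583/2000
7 7 7707/10000
f(1y,6y) = ((1911/2000)/(1583/2000) − 1)/(5) = 328/7915 ≈ 4.1440%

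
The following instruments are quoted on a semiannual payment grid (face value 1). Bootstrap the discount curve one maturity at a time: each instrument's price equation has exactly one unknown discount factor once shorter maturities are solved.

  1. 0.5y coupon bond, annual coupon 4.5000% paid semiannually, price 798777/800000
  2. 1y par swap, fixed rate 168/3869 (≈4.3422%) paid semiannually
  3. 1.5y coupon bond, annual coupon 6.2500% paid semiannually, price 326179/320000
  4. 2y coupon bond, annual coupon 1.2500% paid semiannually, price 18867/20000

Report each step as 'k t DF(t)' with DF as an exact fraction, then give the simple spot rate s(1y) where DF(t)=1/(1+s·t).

step 1 [0.5y] bond c/2=9/400: DF=(798777/800000 − 9/400·(0))/(1+9/400) = 1953/2000 ≈ 0.976500
step 2 [1y] swap r/2=84/3869: DF=(1 − 84/3869·(0.976500))/(1+84/3869) = 479/500 ≈ 0.958000
step 3 [1.5y] bond c/2=1/32: DF=(326179/320000 − 1/32·(0.976500+0.958000))/(1+1/32) = 4649/5000 ≈ 0.929800
step 4 [2y] bond c/2=1/160: DF=(18867/20000 − 1/160·(0.976500+0.958000+0.929800))/(1+1/160) = 9197/10000 ≈ 0.919700

1 1/2 1953/2000
2 1 479/500
3 3/2 4649/5000
4 2 9197/10000
s(1y) = (1/(479/500) − 1)/(1) = 21/479 ≈ 4.3841%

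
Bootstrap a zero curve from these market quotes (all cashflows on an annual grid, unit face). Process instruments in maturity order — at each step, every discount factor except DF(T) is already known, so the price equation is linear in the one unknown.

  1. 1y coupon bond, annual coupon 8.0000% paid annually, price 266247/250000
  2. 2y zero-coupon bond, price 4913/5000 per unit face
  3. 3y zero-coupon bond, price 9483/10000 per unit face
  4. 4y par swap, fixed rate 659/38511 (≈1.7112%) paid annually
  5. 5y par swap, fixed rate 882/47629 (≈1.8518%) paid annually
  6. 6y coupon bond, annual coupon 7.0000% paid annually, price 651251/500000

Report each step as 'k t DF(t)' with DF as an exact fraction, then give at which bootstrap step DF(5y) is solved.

1 1 9861/10000
2 2 4913/5000
3 3 9483/10000
4 4 9341/10000
5 5 4559/5000
6 6 9057/10000
DF(5y) is solved at step 5

step 1 [1y] bond c/1=2/25: DF=(266247/250000 − 2/25·(0))/(1+2/25) = 9861/10000 ≈ 0.986100
step 2 [2y] zero: DF = P = 4913/5000 ≈ 0.982600
step 3 [3y] zero: DF = P = 9483/10000 ≈ 0.948300
step 4 [4y] swap r/1=659/38511: DF=(1 − 659/38511·(0.986100+0.982600+0.948300))/(1+659/38511) = 9341/10000 ≈ 0.934100
step 5 [5y] swap r/1=882/47629: DF=(1 − 882/47629·(0.986100+0.982600+0.948300+0.934100))/(1+882/47629) = 4559/5000 ≈ 0.911800
step 6 [6y] bond c/1=7/100: DF=(651251/500000 − 7/100·(0.986100+0.982600+0.948300+0.934100+0.911800))/(1+7/100) = 9057/10000 ≈ 0.905700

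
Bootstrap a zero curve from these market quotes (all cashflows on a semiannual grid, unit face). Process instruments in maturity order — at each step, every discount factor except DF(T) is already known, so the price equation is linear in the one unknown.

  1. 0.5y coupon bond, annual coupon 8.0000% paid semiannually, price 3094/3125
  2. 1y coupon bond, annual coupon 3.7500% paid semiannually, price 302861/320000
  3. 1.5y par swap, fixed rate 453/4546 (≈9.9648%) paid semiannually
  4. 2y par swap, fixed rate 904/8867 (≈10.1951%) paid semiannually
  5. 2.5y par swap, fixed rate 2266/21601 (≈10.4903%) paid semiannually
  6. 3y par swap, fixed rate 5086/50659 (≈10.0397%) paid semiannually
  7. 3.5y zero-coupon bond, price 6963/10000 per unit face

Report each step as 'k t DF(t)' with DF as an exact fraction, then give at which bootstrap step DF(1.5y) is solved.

step 1 [0.5y] bond c/2=1/25: DF=(3094/3125 − 1/25·(0))/(1+1/25) = 119/125 ≈ 0.952000
step 2 [1y] bond c/2=3/160: DF=(302861/320000 − 3/160·(0.952000))/(1+3/160) = 1823/2000 ≈ 0.911500
step 3 [1.5y] swap r/2=453/9092: DF=(1 − 453/9092·(0.952000+0.911500))/(1+453/9092) = 8641/10000 ≈ 0.864100
step 4 [2y] swap r/2=452/8867: DF=(1 − 452/8867·(0.952000+0.911500+0.864100))/(1+452/8867) = 512/625 ≈ 0.819200
step 5 [2.5y] swap r/2=1133/21601: DF=(1 − 1133/21601·(0.952000+0.911500+0.864100+0.819200))/(1+1133/21601) = 3867/5000 ≈ 0.773400
step 6 [3y] swap r/2=2543/50659: DF=(1 − 2543/50659·(0.952000+0.911500+0.864100+0.819200+0.773400))/(1+2543/50659) = 7457/10000 ≈ 0.745700
step 7 [3.5y] zero: DF = P = 6963/10000 ≈ 0.696300

1 1/2 119/125
2 1 1823/2000
3 3/2 8641/10000
4 2 512/625
5 5/2 3867/5000
6 3 7457/10000
7 7/2 6963/10000
DF(1.5y) is solved at step 3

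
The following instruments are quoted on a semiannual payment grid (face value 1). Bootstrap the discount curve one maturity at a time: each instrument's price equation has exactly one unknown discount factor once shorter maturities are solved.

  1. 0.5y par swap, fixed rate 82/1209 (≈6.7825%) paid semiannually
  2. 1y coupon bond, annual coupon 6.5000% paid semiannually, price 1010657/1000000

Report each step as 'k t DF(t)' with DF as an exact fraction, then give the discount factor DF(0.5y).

1 1/2 1209/1250
2 1 2371/2500
DF(0.5y) = 1209/1250 ≈ 0.967200

step 1 [0.5y] swap r/2=41/1209: DF=(1 − 41/1209·(0))/(1+41/1209) = 1209/1250 ≈ 0.967200
step 2 [1y] bond c/2=13/400: DF=(1010657/1000000 − 13/400·(0.967200))/(1+13/400) = 2371/2500 ≈ 0.948400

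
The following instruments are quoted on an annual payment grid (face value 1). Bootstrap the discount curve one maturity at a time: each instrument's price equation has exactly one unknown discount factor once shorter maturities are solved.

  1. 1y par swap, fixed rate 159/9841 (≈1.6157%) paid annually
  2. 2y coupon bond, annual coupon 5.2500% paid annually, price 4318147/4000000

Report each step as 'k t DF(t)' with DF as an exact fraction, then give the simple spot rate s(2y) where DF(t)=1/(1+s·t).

step 1 [1y] swap r/1=159/9841: DF=(1 − 159/9841·(0))/(1+159/9841) = 9841/10000 ≈ 0.984100
step 2 [2y] bond c/1=21/400: DF=(4318147/4000000 − 21/400·(0.984100))/(1+21/400) = 4883/5000 ≈ 0.976600

1 1 9841/10000
2 2 4883/5000
s(2y) = (1/(4883/5000) − 1)/(2) = 117/9766 ≈ 1.1980%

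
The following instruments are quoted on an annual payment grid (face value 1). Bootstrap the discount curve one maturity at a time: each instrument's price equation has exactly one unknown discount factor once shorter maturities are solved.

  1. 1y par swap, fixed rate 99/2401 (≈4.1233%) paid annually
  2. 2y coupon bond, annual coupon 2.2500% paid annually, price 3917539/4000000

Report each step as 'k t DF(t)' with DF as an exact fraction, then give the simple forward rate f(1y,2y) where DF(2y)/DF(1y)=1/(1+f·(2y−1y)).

step 1 [1y] swap r/1=99/2401: DF=(1 − 99/2401·(0))/(1+99/2401) = 2401/2500 ≈ 0.960400
step 2 [2y] bond c/1=9/400: DF=(3917539/4000000 − 9/400·(0.960400))/(1+9/400) = 9367/10000 ≈ 0.936700

1 1 2401/2500
2 2 9367/10000
f(1y,2y) = ((2401/2500)/(9367/10000) − 1)/(1) = 237/9367 ≈ 2.5302%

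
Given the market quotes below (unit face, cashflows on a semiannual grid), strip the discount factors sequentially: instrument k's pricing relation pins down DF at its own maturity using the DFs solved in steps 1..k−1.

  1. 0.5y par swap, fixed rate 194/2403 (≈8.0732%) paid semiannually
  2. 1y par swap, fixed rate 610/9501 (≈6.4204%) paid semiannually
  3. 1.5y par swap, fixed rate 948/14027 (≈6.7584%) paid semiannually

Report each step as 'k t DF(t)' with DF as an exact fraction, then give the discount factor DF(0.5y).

1 1/2 2403/2500
2 1 939/1000
3 3/2 2263/2500
DF(0.5y) = 2403/2500 ≈ 0.961200

step 1 [0.5y] swap r/2=97/2403: DF=(1 − 97/2403·(0))/(1+97/2403) = 2403/2500 ≈ 0.961200
step 2 [1y] swap r/2=305/9501: DF=(1 − 305/9501·(0.961200))/(1+305/9501) = 939/1000 ≈ 0.939000
step 3 [1.5y] swap r/2=474/14027: DF=(1 − 474/14027·(0.961200+0.939000))/(1+474/14027) = 2263/2500 ≈ 0.905200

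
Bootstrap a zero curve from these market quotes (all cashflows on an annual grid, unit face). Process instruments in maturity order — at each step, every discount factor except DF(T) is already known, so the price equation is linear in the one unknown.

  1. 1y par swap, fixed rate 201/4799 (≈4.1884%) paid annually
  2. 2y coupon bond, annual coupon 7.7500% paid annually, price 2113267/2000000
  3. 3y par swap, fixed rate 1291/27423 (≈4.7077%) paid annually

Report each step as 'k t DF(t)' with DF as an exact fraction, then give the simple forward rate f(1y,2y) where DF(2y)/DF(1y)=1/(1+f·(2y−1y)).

step 1 [1y] swap r/1=201/4799: DF=(1 − 201/4799·(0))/(1+201/4799) = 4799/5000 ≈ 0.959800
step 2 [2y] bond c/1=31/400: DF=(2113267/2000000 − 31/400·(0.959800))/(1+31/400) = 2279/2500 ≈ 0.911600
step 3 [3y] swap r/1=1291/27423: DF=(1 − 1291/27423·(0.959800+0.911600))/(1+1291/27423) = 8709/10000 ≈ 0.870900

1 1 4799/5000
2 2 2279/2500
3 3 8709/10000
f(1y,2y) = ((4799/5000)/(2279/2500) − 1)/(1) = 241/4558 ≈ 5.2874%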